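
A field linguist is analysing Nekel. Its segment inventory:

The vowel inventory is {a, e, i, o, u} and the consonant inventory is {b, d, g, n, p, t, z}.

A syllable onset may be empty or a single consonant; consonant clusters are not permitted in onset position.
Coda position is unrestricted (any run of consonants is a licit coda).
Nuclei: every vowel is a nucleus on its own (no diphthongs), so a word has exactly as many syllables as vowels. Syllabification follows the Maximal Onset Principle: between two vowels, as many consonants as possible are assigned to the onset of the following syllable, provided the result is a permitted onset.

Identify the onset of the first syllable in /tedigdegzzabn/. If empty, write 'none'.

t

Vowels present: e, i, e, a; each is a nucleus, giving 4 syllables.
σ1/σ2 boundary: /d/ → onset of the next syllable (single consonants are always licit onsets).
σ2/σ3 boundary: cluster /gd/ — the longest permitted-onset suffix is /d/; onset = /d/, preceding coda = /g/.
σ3/σ4 boundary: cluster /gzz/ — the longest permitted-onset suffix is /z/; onset = /z/, preceding coda = /gz/.
Result: te.dig.degz.zabn.
Syllable 1 is /te/: onset /t/, nucleus /e/, coda ∅.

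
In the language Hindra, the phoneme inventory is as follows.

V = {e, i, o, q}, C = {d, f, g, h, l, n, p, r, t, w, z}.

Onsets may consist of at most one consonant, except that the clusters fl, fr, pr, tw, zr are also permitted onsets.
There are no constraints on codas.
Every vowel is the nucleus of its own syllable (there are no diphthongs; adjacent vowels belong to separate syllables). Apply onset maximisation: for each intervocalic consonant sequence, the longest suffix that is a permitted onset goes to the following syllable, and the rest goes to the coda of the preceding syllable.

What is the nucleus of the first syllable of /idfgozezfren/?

Vowels present: i, o, e, e; each is a nucleus, giving 4 syllables.
The first nucleus (vowel 1 from the left) is /i/.

i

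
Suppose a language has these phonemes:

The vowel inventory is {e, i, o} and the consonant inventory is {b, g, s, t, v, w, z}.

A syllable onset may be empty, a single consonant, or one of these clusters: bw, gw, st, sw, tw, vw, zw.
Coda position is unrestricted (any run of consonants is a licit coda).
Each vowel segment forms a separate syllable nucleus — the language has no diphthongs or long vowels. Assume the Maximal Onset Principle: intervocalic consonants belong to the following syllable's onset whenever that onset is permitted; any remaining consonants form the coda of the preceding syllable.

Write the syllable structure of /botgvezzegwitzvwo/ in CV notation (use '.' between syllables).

CVCC.CVC.CV.CCVCC.CCV

Vowels present: o, e, e, i, o; each is a nucleus, giving 5 syllables.
Between /o/ (V1) and /e/ (V2): /tgv/ — longest licit onset from the right is /v/, leaving /tg/ as coda.
Between /e/ (V2) and /e/ (V3): /zz/ — longest licit onset from the right is /z/, leaving /z/ as coda.
Between /e/ (V3) and /i/ (V4): /gw/ — entire cluster is a permitted onset → onset /gw/, coda ∅.
Between /i/ (V4) and /o/ (V5): /tzvw/ splits as /tz/ + /vw/ (/vw/ is the longest suffix that is a licit onset).
Result: botg.vez.ze.gwitz.vwo.
Mapping each syllable to C/V: /botg/ → CVCC, /vez/ → CVC, /ze/ → CV, /gwitz/ → CCVCC, /vwo/ → CCV.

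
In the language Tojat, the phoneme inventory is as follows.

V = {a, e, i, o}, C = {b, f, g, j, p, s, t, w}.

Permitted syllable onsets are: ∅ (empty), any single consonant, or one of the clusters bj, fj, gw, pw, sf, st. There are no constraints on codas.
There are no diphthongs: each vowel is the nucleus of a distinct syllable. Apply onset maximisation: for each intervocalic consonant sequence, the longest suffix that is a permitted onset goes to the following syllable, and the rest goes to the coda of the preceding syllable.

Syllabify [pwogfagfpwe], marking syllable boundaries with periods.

pwog.fagf.pwe

Nuclei (vowels): o, a, e → 3 syllables.
/o…a/ gap (V1→V2): /gf/; trying suffixes from longest down, /f/ is the first permitted one, so coda /g/ | onset /f/.
/a…e/ gap (V2→V3): /gfpw/; trying suffixes from longest down, /pw/ is the first permitted one, so coda /gf/ | onset /pw/.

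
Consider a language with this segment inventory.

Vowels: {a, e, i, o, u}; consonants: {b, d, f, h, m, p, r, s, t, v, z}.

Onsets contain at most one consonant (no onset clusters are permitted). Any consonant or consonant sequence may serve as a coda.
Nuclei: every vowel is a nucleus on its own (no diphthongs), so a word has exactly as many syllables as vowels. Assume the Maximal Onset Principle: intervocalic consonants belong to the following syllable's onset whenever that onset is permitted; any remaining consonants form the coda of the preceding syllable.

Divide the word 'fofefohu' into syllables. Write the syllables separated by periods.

Vowels present: o, e, o, u; each is a nucleus, giving 4 syllables.
Between /o/ (V1) and /e/ (V2): just /f/ — single C goes to the following onset.
Between /e/ (V2) and /o/ (V3): /f/ is a single consonant, so it becomes the next onset.
Between /o/ (V3) and /u/ (V4): just /h/ — single C goes to the following onset.

fo.fe.fo.hu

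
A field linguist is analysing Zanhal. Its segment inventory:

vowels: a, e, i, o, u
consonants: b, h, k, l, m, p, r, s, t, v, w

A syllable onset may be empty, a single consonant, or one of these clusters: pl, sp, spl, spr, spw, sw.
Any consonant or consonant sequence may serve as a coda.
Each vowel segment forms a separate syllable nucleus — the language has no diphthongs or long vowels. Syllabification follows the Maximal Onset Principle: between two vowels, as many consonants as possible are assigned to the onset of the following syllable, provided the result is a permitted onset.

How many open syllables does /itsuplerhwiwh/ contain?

Vowels present: i, u, e, i; each is a nucleus, giving 4 syllables.
Between /i/ (V1) and /u/ (V2): /ts/ splits as /t/ + /s/ (/s/ is the longest suffix that is a licit onset).
Between /u/ (V2) and /e/ (V3): /pl/ is a licit onset in full, so it all attaches to the next syllable.
Between /e/ (V3) and /i/ (V4): /rhw/; trying suffixes from longest down, /w/ is the first permitted one, so coda /rh/ | onset /w/.
Result: it.su.plerh.wiwh.
Classifying each syllable: /it/ (closed), /su/ (open), /plerh/ (closed), /wiwh/ (closed).
Open syllables: 1.

1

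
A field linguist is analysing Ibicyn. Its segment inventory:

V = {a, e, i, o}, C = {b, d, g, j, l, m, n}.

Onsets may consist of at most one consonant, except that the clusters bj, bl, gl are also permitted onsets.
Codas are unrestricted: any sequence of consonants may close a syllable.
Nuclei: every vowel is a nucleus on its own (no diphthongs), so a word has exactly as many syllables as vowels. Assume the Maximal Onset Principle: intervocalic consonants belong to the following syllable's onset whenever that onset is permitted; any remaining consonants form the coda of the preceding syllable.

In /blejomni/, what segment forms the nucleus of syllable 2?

Vowels present: e, o, i; each is a nucleus, giving 3 syllables.
The second nucleus (vowel 2 from the left) is /o/.

o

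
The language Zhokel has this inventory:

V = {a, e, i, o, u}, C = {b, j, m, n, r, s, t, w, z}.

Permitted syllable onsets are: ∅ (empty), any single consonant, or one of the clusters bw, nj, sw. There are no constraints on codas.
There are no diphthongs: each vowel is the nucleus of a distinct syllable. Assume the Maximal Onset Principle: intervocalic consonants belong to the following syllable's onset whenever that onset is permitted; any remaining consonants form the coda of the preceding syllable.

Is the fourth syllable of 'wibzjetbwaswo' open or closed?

The vowels are i, e, a, o — 4 nuclei, so 4 syllables.
σ1/σ2 boundary: /bzj/ splits as /bz/ + /j/ (/j/ is the longest suffix that is a licit onset).
σ2/σ3 boundary: /tbw/ splits as /t/ + /bw/ (/bw/ is the longest suffix that is a licit onset).
σ3/σ4 boundary: cluster /sw/ — /sw/ is itself a permitted onset, so the whole cluster goes right; preceding coda = ∅.
Putting it together: wibz.jet.bwa.swo.
Syllable 4 is /swo/; it ends in its nucleus with no coda, so it is open.

open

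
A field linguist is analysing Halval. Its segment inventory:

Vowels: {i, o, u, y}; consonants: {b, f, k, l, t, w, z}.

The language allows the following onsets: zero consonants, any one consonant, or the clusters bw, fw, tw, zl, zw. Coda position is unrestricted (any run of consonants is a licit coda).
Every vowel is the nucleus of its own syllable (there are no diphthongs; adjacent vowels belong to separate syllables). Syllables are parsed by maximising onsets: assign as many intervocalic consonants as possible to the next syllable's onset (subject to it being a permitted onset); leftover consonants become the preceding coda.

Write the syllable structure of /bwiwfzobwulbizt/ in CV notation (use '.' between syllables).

CCVCC.CV.CCVC.CVCC

Nuclei (vowels): i, o, u, i → 4 syllables.
/i…o/ gap (V1→V2): /wfz/ splits as /wf/ + /z/ (/z/ is the longest suffix that is a licit onset).
/o…u/ gap (V2→V3): /bw/ — entire cluster is a permitted onset → onset /bw/, coda ∅.
/u…i/ gap (V3→V4): /lb/ splits as /l/ + /b/ (/b/ is the longest suffix that is a licit onset).
So the parse is bwiwf.zo.bwul.bizt.
Mapping each syllable to C/V: /bwiwf/ → CCVCC, /zo/ → CV, /bwul/ → CCVC, /bizt/ → CVCC.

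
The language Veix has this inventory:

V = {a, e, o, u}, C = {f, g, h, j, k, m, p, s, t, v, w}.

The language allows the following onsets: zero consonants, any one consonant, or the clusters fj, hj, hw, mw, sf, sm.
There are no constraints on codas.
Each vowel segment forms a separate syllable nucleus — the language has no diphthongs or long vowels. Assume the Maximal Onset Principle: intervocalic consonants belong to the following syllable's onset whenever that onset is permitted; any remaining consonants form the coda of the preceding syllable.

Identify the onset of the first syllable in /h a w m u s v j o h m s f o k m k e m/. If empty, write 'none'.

Nuclei (vowels): a, u, o, o, e → 5 syllables.
Between /a/ (V1) and /u/ (V2): /wm/ — longest licit onset from the right is /m/, leaving /w/ as coda.
Between /u/ (V2) and /o/ (V3): /svj/ splits as /sv/ + /j/ (/j/ is the longest suffix that is a licit onset).
Between /o/ (V3) and /o/ (V4): cluster /hmsf/ — the longest permitted-onset suffix is /sf/; onset = /sf/, preceding coda = /hm/.
Between /o/ (V4) and /e/ (V5): /kmk/ splits as /km/ + /k/ (/k/ is the longest suffix that is a licit onset).
Putting it together: haw.musv.johm.sfokm.kem.
Syllable 1 is /haw/: onset /h/, nucleus /a/, coda /w/.

h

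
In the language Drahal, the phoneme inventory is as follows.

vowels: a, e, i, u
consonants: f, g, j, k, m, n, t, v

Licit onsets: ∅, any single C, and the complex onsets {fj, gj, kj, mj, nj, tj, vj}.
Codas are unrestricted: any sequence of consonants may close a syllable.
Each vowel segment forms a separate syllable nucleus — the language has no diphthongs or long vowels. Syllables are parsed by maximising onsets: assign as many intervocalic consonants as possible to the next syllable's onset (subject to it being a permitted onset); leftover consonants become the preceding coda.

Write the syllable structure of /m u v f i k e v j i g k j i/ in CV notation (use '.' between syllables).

Vowels present: u, i, e, i, i; each is a nucleus, giving 5 syllables.
Between /u/ (V1) and /i/ (V2): /vf/; trying suffixes from longest down, /f/ is the first permitted one, so coda /v/ | onset /f/.
Between /i/ (V2) and /e/ (V3): just /k/ — single C goes to the following onset.
Between /e/ (V3) and /i/ (V4): /vj/ — entire cluster is a permitted onset → onset /vj/, coda ∅.
Between /i/ (V4) and /i/ (V5): /gkj/ splits as /g/ + /kj/ (/kj/ is the longest suffix that is a licit onset).
So the parse is muv.fi.ke.vjig.kji.
Mapping each syllable to C/V: /muv/ → CVC, /fi/ → CV, /ke/ → CV, /vjig/ → CCVC, /kji/ → CCV.

CVC.CV.CV.CCVC.CCV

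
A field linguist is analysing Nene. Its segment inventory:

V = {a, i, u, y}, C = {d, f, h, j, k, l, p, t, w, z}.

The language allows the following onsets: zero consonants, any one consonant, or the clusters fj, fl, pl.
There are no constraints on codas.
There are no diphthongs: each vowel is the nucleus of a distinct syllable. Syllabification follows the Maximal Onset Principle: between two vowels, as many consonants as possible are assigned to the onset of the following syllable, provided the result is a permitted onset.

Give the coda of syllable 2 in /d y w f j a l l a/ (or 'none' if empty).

Nuclei (vowels): y, a, a → 3 syllables.
σ1/σ2 boundary: /wfj/ splits as /w/ + /fj/ (/fj/ is the longest suffix that is a licit onset).
σ2/σ3 boundary: /ll/ splits as /l/ + /l/ (/l/ is the longest suffix that is a licit onset).
Syllabification: dyw.fjal.la.
Syllable 2 is /fjal/: onset /fj/, nucleus /a/, coda /l/.

l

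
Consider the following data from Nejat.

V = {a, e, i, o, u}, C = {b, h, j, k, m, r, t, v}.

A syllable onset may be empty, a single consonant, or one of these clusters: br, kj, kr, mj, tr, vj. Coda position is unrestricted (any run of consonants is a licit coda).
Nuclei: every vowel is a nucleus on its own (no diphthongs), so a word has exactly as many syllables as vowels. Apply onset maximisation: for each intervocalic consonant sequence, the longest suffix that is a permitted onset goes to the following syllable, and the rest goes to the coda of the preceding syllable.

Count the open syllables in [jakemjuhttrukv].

2

Vowels present: a, e, u, u; each is a nucleus, giving 4 syllables.
V1 /a/ – V2 /e/: just /k/ — single C goes to the following onset.
V2 /e/ – V3 /u/: /mj/ — entire cluster is a permitted onset → onset /mj/, coda ∅.
V3 /u/ – V4 /u/: /httr/ — longest licit onset from the right is /tr/, leaving /ht/ as coda.
Result: ja.ke.mjuht.trukv.
Classifying each syllable: /ja/ (open), /ke/ (open), /mjuht/ (closed), /trukv/ (closed).
Open syllables: 2.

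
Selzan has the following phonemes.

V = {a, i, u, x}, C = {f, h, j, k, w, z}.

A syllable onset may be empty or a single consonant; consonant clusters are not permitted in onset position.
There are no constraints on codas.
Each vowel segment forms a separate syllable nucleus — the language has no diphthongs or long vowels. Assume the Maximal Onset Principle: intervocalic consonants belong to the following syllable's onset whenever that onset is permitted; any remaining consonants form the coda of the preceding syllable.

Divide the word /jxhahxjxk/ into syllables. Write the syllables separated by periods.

Vowels present: x, a, x, x; each is a nucleus, giving 4 syllables.
σ1/σ2 boundary: just /h/ — single C goes to the following onset.
σ2/σ3 boundary: just /h/ — single C goes to the following onset.
σ3/σ4 boundary: /j/ → onset of the next syllable (single consonants are always licit onsets).

jx.ha.hx.jxk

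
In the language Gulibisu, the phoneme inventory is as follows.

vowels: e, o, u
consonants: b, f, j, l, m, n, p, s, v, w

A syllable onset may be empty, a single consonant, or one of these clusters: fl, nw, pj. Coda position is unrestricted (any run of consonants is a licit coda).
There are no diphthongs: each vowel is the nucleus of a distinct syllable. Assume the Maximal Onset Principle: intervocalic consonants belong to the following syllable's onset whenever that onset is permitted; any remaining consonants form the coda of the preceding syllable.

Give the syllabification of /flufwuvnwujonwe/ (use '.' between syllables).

fluf.wuv.nwu.jo.nwe

Vowels present: u, u, u, o, e; each is a nucleus, giving 5 syllables.
Between /u/ (V1) and /u/ (V2): cluster /fw/ — the longest permitted-onset suffix is /w/; onset = /w/, preceding coda = /f/.
Between /u/ (V2) and /u/ (V3): /vnw/ splits as /v/ + /nw/ (/nw/ is the longest suffix that is a licit onset).
Between /u/ (V3) and /o/ (V4): /j/ is a single consonant, so it becomes the next onset.
Between /o/ (V4) and /e/ (V5): cluster /nw/ — /nw/ is itself a permitted onset, so the whole cluster goes right; preceding coda = ∅.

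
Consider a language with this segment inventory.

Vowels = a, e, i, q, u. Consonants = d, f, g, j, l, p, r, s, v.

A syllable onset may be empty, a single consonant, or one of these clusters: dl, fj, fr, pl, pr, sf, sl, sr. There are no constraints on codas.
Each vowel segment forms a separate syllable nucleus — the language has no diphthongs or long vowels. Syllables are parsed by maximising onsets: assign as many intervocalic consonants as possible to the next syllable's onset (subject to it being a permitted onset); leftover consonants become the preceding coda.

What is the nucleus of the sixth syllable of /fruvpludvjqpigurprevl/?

Nuclei (vowels): u, u, q, i, u, e → 6 syllables.
The sixth nucleus (vowel 6 from the left) is /e/.

e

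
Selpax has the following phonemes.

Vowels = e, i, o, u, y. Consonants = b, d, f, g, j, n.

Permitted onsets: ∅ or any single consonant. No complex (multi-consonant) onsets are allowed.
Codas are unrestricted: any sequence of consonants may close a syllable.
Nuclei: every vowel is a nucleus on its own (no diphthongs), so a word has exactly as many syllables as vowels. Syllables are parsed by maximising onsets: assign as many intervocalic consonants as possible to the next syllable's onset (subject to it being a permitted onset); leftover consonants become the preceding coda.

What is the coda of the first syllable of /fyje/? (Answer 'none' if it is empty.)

The vowels are y, e — 2 nuclei, so 2 syllables.
Between /y/ (V1) and /e/ (V2): /j/ → onset of the next syllable (single consonants are always licit onsets).
Result: fy.je.
Syllable 1 is /fy/: onset /f/, nucleus /y/, coda ∅.

none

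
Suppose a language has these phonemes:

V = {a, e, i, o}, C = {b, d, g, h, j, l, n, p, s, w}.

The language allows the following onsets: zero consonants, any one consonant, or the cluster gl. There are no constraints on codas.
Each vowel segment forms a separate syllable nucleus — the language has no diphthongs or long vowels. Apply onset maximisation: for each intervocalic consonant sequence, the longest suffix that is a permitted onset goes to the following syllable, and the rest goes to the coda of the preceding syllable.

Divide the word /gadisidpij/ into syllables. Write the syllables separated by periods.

The vowels are a, i, i, i — 4 nuclei, so 4 syllables.
V1 /a/ – V2 /i/: /d/ is a single consonant, so it becomes the next onset.
V2 /i/ – V3 /i/: just /s/ — single C goes to the following onset.
V3 /i/ – V4 /i/: /dp/ — longest licit onset from the right is /p/, leaving /d/ as coda.

ga.di.sid.pij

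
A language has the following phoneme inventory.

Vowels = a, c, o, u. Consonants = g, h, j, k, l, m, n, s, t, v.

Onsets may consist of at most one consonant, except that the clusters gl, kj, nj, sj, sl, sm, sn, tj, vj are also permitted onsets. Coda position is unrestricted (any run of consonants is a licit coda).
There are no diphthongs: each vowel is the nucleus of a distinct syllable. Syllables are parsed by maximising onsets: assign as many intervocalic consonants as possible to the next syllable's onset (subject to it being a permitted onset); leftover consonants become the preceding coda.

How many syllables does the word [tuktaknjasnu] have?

4

Vowels present: u, a, a, u; each is a nucleus, giving 4 syllables.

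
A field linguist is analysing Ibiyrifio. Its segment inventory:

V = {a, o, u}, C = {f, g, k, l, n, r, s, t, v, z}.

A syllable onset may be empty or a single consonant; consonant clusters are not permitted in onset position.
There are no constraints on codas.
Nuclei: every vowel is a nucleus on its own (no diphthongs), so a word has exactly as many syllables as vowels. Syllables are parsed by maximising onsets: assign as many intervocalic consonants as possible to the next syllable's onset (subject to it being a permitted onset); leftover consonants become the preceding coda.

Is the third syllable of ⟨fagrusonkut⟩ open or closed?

The vowels are a, u, o, u — 4 nuclei, so 4 syllables.
σ1/σ2 boundary: /gr/ — longest licit onset from the right is /r/, leaving /g/ as coda.
σ2/σ3 boundary: just /s/ — single C goes to the following onset.
σ3/σ4 boundary: cluster /nk/ — the longest permitted-onset suffix is /k/; onset = /k/, preceding coda = /n/.
So the parse is fag.ru.son.kut.
Syllable 3 is /son/ with coda /n/, so it is closed.

closed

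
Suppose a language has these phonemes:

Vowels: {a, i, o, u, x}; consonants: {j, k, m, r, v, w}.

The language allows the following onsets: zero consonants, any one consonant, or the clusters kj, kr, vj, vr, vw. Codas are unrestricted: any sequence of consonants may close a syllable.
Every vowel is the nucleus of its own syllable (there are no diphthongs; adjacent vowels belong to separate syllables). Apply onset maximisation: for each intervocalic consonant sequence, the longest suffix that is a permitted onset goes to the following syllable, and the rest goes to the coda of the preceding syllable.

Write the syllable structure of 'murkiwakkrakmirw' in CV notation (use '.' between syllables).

CVC.CV.CVC.CCVC.CVCC

Vowels present: u, i, a, a, i; each is a nucleus, giving 5 syllables.
σ1/σ2 boundary: /rk/ splits as /r/ + /k/ (/k/ is the longest suffix that is a licit onset).
σ2/σ3 boundary: just /w/ — single C goes to the following onset.
σ3/σ4 boundary: /kkr/; trying suffixes from longest down, /kr/ is the first permitted one, so coda /k/ | onset /kr/.
σ4/σ5 boundary: /km/; trying suffixes from longest down, /m/ is the first permitted one, so coda /k/ | onset /m/.
Putting it together: mur.ki.wak.krak.mirw.
Mapping each syllable to C/V: /mur/ → CVC, /ki/ → CV, /wak/ → CVC, /krak/ → CCVC, /mirw/ → CVCC.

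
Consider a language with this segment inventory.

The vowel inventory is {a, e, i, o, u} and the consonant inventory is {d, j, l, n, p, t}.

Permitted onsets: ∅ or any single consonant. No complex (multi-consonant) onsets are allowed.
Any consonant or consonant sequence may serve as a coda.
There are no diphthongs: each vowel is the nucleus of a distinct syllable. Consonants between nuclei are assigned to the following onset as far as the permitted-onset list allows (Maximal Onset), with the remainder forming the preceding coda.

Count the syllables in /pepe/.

2

The vowels are e, e — 2 nuclei, so 2 syllables.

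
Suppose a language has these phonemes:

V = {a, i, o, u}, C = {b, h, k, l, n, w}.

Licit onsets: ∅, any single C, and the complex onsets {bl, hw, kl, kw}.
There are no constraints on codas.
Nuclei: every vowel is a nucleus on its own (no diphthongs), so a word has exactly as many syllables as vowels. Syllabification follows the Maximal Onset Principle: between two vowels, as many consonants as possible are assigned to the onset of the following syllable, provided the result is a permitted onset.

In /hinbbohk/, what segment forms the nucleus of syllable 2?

o

Vowels present: i, o; each is a nucleus, giving 2 syllables.
The second nucleus (vowel 2 from the left) is /o/.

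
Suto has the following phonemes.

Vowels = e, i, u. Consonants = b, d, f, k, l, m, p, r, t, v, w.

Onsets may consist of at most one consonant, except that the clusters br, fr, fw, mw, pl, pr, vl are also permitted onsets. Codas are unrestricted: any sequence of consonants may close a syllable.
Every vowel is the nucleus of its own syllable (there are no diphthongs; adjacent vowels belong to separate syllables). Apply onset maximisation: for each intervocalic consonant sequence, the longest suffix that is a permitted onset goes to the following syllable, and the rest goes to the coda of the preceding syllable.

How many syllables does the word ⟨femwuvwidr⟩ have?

3

Vowels present: e, u, i; each is a nucleus, giving 3 syllables.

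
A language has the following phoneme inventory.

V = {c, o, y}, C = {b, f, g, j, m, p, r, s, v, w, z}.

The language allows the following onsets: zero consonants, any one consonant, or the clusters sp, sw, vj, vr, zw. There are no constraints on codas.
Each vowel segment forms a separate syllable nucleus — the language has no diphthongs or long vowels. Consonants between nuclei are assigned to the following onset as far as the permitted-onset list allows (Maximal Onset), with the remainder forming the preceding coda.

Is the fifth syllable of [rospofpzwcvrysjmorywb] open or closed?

open

Vowels present: o, o, c, y, o, y; each is a nucleus, giving 6 syllables.
σ1/σ2 boundary: /sp/ — entire cluster is a permitted onset → onset /sp/, coda ∅.
σ2/σ3 boundary: cluster /fpzw/ — the longest permitted-onset suffix is /zw/; onset = /zw/, preceding coda = /fp/.
σ3/σ4 boundary: /vr/ — entire cluster is a permitted onset → onset /vr/, coda ∅.
σ4/σ5 boundary: /sjm/; trying suffixes from longest down, /m/ is the first permitted one, so coda /sj/ | onset /m/.
σ5/σ6 boundary: just /r/ — single C goes to the following onset.
Result: ro.spofp.zwc.vrysj.mo.rywb.
Syllable 5 is /mo/; it ends in its nucleus with no coda, so it is open.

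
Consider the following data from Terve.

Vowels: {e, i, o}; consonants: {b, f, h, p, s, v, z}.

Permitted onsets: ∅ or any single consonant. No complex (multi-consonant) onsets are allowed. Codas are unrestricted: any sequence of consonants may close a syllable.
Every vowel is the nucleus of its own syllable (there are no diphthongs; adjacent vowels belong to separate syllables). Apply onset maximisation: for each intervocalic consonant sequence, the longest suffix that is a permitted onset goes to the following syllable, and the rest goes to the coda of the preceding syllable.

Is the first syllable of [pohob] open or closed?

Nuclei (vowels): o, o → 2 syllables.
/o…o/ gap (V1→V2): /h/ is a single consonant, so it becomes the next onset.
So the parse is po.hob.
Syllable 1 is /po/; it ends in its nucleus with no coda, so it is open.

open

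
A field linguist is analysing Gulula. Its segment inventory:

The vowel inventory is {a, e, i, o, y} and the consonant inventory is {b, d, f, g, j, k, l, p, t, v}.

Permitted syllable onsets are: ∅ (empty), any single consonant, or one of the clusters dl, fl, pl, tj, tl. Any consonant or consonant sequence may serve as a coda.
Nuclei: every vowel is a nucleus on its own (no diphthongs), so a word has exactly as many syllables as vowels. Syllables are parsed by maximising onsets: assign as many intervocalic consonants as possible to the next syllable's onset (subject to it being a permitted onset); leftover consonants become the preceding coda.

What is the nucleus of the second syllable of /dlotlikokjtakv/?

Nuclei (vowels): o, i, o, a → 4 syllables.
The second nucleus (vowel 2 from the left) is /i/.

i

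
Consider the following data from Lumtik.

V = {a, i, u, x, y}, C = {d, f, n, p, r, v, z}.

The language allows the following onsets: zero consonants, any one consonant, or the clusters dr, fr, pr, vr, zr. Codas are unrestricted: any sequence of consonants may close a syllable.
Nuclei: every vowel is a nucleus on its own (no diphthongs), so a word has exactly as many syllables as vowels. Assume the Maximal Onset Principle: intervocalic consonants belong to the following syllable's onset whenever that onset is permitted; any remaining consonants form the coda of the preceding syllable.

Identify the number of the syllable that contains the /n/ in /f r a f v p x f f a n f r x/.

Nuclei (vowels): a, x, a, x → 4 syllables.
V1 /a/ – V2 /x/: /fvp/; trying suffixes from longest down, /p/ is the first permitted one, so coda /fv/ | onset /p/.
V2 /x/ – V3 /a/: /ff/; trying suffixes from longest down, /f/ is the first permitted one, so coda /f/ | onset /f/.
V3 /a/ – V4 /x/: /nfr/ — longest licit onset from the right is /fr/, leaving /n/ as coda.
Putting it together: frafv.pxf.fan.frx.
The /n/ is in the coda of syllable 3 (/fan/).

3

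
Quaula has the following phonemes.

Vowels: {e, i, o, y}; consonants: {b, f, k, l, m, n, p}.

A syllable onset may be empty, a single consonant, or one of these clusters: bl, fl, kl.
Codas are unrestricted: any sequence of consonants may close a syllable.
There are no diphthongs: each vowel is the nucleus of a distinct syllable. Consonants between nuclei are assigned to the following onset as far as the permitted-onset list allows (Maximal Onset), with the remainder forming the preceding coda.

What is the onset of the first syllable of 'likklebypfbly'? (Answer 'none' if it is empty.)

The vowels are i, e, y, y — 4 nuclei, so 4 syllables.
V1 /i/ – V2 /e/: cluster /kkl/ — the longest permitted-onset suffix is /kl/; onset = /kl/, preceding coda = /k/.
V2 /e/ – V3 /y/: /b/ is a single consonant, so it becomes the next onset.
V3 /y/ – V4 /y/: /pfbl/ — longest licit onset from the right is /bl/, leaving /pf/ as coda.
Putting it together: lik.kle.bypf.bly.
Syllable 1 is /lik/: onset /l/, nucleus /i/, coda /k/.

l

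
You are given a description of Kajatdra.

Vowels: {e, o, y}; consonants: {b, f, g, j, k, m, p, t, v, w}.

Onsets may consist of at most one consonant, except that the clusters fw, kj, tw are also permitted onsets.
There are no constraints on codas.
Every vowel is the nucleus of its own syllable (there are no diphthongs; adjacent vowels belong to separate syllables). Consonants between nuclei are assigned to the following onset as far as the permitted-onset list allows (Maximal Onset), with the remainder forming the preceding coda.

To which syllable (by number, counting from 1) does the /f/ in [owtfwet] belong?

Vowels present: o, e; each is a nucleus, giving 2 syllables.
/o…e/ gap (V1→V2): /wtfw/ splits as /wt/ + /fw/ (/fw/ is the longest suffix that is a licit onset).
Putting it together: owt.fwet.
The /f/ is in the onset of syllable 2 (/fwet/).

2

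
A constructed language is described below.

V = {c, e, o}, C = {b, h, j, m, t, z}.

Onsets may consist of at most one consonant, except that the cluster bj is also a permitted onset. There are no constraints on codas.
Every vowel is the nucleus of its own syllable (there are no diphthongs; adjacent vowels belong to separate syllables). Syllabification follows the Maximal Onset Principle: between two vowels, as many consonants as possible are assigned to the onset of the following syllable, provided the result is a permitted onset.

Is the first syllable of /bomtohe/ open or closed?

The vowels are o, o, e — 3 nuclei, so 3 syllables.
Between /o/ (V1) and /o/ (V2): /mt/ splits as /m/ + /t/ (/t/ is the longest suffix that is a licit onset).
Between /o/ (V2) and /e/ (V3): /h/ → onset of the next syllable (single consonants are always licit onsets).
Putting it together: bom.to.he.
Syllable 1 is /bom/ with coda /m/, so it is closed.

closed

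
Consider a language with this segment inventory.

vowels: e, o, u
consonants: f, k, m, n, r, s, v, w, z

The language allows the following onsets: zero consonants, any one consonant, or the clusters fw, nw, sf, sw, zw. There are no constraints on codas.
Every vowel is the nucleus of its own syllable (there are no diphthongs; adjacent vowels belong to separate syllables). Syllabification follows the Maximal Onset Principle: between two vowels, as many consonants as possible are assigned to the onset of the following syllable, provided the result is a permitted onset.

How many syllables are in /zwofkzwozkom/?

The vowels are o, o, o — 3 nuclei, so 3 syllables.

3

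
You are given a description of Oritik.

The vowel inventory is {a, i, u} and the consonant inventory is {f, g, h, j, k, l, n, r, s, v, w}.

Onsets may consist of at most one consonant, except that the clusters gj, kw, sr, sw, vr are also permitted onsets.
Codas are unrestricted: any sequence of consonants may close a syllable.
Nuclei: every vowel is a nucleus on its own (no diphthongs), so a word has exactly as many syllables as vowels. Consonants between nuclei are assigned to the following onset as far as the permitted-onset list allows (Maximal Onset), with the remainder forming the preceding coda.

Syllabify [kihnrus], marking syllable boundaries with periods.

Vowels present: i, u; each is a nucleus, giving 2 syllables.
Between /i/ (V1) and /u/ (V2): /hnr/ splits as /hn/ + /r/ (/r/ is the longest suffix that is a licit onset).

kihn.rus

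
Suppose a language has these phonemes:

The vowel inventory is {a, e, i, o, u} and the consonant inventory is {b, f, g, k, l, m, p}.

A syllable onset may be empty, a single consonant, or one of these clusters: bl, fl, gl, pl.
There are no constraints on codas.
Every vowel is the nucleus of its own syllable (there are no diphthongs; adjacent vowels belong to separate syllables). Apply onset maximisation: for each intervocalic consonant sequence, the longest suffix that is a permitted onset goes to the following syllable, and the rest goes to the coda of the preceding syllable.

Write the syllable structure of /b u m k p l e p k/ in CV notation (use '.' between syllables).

The vowels are u, e — 2 nuclei, so 2 syllables.
/u…e/ gap (V1→V2): /mkpl/ — longest licit onset from the right is /pl/, leaving /mk/ as coda.
So the parse is bumk.plepk.
Mapping each syllable to C/V: /bumk/ → CVCC, /plepk/ → CCVCC.

CVCC.CCVCC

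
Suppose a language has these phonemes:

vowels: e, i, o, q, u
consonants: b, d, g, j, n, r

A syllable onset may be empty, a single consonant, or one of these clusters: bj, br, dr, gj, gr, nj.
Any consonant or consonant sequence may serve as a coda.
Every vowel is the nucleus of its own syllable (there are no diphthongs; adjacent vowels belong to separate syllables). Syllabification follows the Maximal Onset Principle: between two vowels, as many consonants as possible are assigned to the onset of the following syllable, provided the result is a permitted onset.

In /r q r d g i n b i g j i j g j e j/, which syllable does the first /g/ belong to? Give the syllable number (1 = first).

2

Vowels present: q, i, i, i, e; each is a nucleus, giving 5 syllables.
σ1/σ2 boundary: /rdg/ splits as /rd/ + /g/ (/g/ is the longest suffix that is a licit onset).
σ2/σ3 boundary: /nb/; trying suffixes from longest down, /b/ is the first permitted one, so coda /n/ | onset /b/.
σ3/σ4 boundary: cluster /gj/ — /gj/ is itself a permitted onset, so the whole cluster goes right; preceding coda = ∅.
σ4/σ5 boundary: /jgj/ splits as /j/ + /gj/ (/gj/ is the longest suffix that is a licit onset).
So the parse is rqrd.gin.bi.gjij.gjej.
The first /g/ is in the onset of syllable 2 (/gin/).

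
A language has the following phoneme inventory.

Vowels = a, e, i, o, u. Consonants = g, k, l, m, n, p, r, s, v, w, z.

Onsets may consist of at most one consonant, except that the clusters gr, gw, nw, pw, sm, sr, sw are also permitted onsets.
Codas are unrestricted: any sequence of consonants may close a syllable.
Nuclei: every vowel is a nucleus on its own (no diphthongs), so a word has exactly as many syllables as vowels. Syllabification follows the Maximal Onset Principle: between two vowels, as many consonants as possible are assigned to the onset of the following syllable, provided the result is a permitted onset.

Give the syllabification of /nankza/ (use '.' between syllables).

Vowels present: a, a; each is a nucleus, giving 2 syllables.
/a…a/ gap (V1→V2): cluster /nkz/ — the longest permitted-onset suffix is /z/; onset = /z/, preceding coda = /nk/.

nank.za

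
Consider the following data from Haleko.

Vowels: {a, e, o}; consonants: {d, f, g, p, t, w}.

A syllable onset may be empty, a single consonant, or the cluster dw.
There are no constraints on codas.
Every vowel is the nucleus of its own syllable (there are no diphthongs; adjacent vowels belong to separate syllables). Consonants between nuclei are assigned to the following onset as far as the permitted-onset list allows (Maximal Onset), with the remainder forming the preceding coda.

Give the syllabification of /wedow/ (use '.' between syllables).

Nuclei (vowels): e, o → 2 syllables.
/e…o/ gap (V1→V2): /d/ → onset of the next syllable (single consonants are always licit onsets).

we.dow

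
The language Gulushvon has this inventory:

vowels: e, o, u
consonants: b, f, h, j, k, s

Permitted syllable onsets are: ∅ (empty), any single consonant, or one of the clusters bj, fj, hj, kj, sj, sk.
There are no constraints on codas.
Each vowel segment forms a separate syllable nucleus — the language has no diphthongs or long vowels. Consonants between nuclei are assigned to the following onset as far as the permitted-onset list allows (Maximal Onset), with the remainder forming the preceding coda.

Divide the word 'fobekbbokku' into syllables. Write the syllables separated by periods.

The vowels are o, e, o, u — 4 nuclei, so 4 syllables.
σ1/σ2 boundary: /b/ → onset of the next syllable (single consonants are always licit onsets).
σ2/σ3 boundary: /kbb/ — longest licit onset from the right is /b/, leaving /kb/ as coda.
σ3/σ4 boundary: cluster /kk/ — the longest permitted-onset suffix is /k/; onset = /k/, preceding coda = /k/.

fo.bekb.bok.ku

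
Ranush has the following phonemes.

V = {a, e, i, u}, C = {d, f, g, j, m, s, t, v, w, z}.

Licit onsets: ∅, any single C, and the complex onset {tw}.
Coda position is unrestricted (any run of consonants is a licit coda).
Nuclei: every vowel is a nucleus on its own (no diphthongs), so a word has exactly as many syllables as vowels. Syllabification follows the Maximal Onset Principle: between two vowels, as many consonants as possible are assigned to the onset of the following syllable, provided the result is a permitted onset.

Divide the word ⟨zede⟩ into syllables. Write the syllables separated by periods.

Nuclei (vowels): e, e → 2 syllables.
σ1/σ2 boundary: /d/ → onset of the next syllable (single consonants are always licit onsets).

ze.de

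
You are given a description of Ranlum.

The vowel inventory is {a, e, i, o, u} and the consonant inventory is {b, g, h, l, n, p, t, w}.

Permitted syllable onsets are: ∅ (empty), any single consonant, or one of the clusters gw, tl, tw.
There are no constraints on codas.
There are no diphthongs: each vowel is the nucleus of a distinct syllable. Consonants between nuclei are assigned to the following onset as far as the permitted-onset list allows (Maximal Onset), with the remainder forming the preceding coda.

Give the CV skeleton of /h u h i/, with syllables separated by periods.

Vowels present: u, i; each is a nucleus, giving 2 syllables.
Between /u/ (V1) and /i/ (V2): /h/ is a single consonant, so it becomes the next onset.
Putting it together: hu.hi.
Mapping each syllable to C/V: /hu/ → CV, /hi/ → CV.

CV.CV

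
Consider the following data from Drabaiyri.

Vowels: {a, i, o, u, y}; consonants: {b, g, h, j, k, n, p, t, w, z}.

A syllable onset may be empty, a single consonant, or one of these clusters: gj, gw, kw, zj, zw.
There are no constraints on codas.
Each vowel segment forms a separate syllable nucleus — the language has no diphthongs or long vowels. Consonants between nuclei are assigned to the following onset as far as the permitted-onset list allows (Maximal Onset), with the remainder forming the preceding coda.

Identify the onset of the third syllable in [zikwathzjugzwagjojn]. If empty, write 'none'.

zj

Vowels present: i, a, u, a, o; each is a nucleus, giving 5 syllables.
/i…a/ gap (V1→V2): /kw/ — entire cluster is a permitted onset → onset /kw/, coda ∅.
/a…u/ gap (V2→V3): cluster /thzj/ — the longest permitted-onset suffix is /zj/; onset = /zj/, preceding coda = /th/.
/u…a/ gap (V3→V4): cluster /gzw/ — the longest permitted-onset suffix is /zw/; onset = /zw/, preceding coda = /g/.
/a…o/ gap (V4→V5): cluster /gj/ — /gj/ is itself a permitted onset, so the whole cluster goes right; preceding coda = ∅.
Putting it together: zi.kwath.zjug.zwa.gjojn.
Syllable 3 is /zjug/: onset /zj/, nucleus /u/, coda /g/.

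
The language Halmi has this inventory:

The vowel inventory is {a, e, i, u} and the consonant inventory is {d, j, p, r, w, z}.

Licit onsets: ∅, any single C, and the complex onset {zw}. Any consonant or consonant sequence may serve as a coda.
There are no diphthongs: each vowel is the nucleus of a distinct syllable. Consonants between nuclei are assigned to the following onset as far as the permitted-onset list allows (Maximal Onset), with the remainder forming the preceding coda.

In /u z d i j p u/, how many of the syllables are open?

Nuclei (vowels): u, i, u → 3 syllables.
σ1/σ2 boundary: /zd/; trying suffixes from longest down, /d/ is the first permitted one, so coda /z/ | onset /d/.
σ2/σ3 boundary: cluster /jp/ — the longest permitted-onset suffix is /p/; onset = /p/, preceding coda = /j/.
Syllabification: uz.dij.pu.
Classifying each syllable: /uz/ (closed), /dij/ (closed), /pu/ (open).
Open syllables: 1.

1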